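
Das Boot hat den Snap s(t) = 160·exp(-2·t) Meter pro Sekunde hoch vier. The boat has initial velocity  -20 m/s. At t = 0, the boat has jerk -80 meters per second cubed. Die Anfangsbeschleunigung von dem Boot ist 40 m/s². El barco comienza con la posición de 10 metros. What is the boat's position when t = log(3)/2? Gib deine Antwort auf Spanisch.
Para resolver esto, necesitamos tomar 4 antiderivadas de nuestra ecuación del snap s(t) = 160·exp(-2·t). Integrando el snap y usando la condición inicial j(0) = -80, obtenemos j(t) = -80·exp(-2·t). La antiderivada de la sacudida es la aceleración. Usando a(0) = 40, obtenemos a(t) = 40·exp(-2·t). La integral de la aceleración, con v(0) = -20, da la velocidad: v(t) = -20·exp(-2·t). La antiderivada de la velocidad es la posición. Usando x(0) = 10, obtenemos x(t) = 10·exp(-2·t). Tenemos la posición x(t) = 10·exp(-2·t). Sustituyendo t = log(3)/2: x(log(3)/2) = 10/3.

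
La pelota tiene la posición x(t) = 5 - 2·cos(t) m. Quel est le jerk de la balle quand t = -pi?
En partant de la position x(t) = 5 - 2·cos(t), nous prenons 3 dérivées. La dérivée de la position donne la vitesse: v(t) = 2·sin(t). La dérivée de la vitesse donne l'accélération: a(t) = 2·cos(t). En dérivant l'accélération, nous obtenons le jerk: j(t) = -2·sin(t). En utilisant j(t) = -2·sin(t) et en substituant t = -pi, nous trouvons j = 0.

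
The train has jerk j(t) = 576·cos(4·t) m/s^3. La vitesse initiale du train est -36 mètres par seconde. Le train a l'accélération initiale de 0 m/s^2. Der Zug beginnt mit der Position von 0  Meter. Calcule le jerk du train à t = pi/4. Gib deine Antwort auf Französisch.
En utilisant j(t) = 576·cos(4·t) et en substituant t = pi/4, nous trouvons j = -576.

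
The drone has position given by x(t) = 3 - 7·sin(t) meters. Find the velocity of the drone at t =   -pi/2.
We must differentiate our position equation x(t) = 3 - 7·sin(t) 1 time. Taking d/dt of x(t), we find v(t) = -7·cos(t). From the given velocity equation v(t) = -7·cos(t), we substitute t = -pi/2 to get v = 0.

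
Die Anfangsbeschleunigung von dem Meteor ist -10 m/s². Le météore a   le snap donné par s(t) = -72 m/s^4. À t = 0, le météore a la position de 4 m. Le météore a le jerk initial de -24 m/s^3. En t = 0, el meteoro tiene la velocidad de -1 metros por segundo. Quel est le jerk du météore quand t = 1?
Pour résoudre ceci, nous devons prendre 1 primitive de notre équation du snap s(t) = -72. L'intégrale du snap, avec j(0) = -24, donne le jerk: j(t) = -72·t - 24. Nous avons le jerk j(t) = -72·t - 24. En substituant t = 1: j(1) = -96.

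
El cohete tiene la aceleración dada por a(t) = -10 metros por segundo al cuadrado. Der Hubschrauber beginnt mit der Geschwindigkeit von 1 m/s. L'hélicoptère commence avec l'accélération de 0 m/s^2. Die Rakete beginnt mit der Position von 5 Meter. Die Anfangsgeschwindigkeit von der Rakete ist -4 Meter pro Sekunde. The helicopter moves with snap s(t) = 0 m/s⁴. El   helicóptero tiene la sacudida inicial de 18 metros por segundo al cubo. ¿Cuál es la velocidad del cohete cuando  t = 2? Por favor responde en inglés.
To solve this, we need to take 1 integral of our acceleration equation a(t) = -10. The integral of acceleration is velocity. Using v(0) = -4, we get v(t) = -10·t - 4. From the given velocity equation v(t) = -10·t - 4, we substitute t = 2 to get v = -24.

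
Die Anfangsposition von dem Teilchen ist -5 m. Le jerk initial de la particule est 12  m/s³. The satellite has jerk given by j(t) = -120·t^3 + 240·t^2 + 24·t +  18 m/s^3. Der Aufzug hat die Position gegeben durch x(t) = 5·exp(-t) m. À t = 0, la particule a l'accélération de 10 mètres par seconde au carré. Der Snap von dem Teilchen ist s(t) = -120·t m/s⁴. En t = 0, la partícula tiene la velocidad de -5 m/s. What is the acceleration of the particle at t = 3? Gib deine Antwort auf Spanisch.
Partiendo del snap s(t) = -120·t, tomamos 2 antiderivadas. Tomando ∫s(t)dt y aplicando j(0) = 12, encontramos j(t) = 12 - 60·t^2. La integral de la sacudida es la aceleración. Usando a(0) = 10, obtenemos a(t) = -20·t^3 + 12·t + 10. De la ecuación de la aceleración a(t) = -20·t^3 + 12·t + 10, sustituimos t = 3 para obtener a = -494.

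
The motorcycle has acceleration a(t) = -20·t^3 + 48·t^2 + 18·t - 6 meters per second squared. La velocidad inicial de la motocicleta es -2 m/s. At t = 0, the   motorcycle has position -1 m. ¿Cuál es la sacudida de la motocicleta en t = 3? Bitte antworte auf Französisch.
Nous devons dériver notre équation de l'accélération a(t) = -20·t^3 + 48·t^2 + 18·t - 6 1 fois. En prenant d/dt de a(t), nous trouvons j(t) = -60·t^2 + 96·t + 18. En utilisant j(t) = -60·t^2 + 96·t + 18 et en substituant t = 3, nous trouvons j = -234.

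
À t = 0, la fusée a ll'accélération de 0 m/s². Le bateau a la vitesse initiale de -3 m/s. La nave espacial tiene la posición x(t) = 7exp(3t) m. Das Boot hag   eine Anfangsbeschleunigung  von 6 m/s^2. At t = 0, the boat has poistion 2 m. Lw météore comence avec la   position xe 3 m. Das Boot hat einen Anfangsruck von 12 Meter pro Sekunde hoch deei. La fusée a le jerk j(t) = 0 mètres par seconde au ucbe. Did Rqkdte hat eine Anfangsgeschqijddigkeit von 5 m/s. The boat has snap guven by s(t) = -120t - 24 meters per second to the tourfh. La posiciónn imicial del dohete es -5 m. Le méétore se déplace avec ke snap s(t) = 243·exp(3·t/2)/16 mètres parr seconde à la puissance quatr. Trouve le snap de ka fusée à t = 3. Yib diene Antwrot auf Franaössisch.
Pour résoudre ceci, nous devons prendre 1 dérivée de notre équation du jerk j(t) = 0. La dérivée du jerk donne le snap: s(t) = 0. En utilisant s(t) = 0 et en substituant t = 3, nous trouvons s = 0.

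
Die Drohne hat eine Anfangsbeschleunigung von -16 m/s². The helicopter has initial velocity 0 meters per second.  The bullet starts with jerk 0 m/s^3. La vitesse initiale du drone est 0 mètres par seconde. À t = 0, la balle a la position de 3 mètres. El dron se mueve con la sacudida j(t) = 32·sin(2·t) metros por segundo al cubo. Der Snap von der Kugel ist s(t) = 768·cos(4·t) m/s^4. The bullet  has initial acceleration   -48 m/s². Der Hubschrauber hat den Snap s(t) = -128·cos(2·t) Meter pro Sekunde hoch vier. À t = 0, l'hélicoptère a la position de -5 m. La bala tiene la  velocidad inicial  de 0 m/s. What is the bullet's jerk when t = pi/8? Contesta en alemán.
Ausgehend von dem Snap s(t) = 768·cos(4·t), nehmen wir 1 Stammfunktion. Mit ∫s(t)dt und Anwendung von j(0) = 0, finden wir j(t) = 192·sin(4·t). Wir haben den Ruck j(t) = 192·sin(4·t). Durch Einsetzen von t = pi/8: j(pi/8) = 192.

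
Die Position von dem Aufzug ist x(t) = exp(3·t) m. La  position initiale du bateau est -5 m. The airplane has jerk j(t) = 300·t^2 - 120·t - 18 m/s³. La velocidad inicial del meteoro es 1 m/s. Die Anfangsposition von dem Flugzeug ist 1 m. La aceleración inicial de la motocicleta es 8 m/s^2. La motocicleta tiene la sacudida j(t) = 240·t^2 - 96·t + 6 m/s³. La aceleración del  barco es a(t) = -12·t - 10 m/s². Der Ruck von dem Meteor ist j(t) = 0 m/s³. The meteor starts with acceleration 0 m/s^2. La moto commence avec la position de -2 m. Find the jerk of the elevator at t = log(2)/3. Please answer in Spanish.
Partiendo de la posición x(t) = exp(3·t), tomamos 3 derivadas. Tomando d/dt de x(t), encontramos v(t) = 3·exp(3·t). Derivando la velocidad, obtenemos la aceleración: a(t) = 9·exp(3·t). Derivando la aceleración, obtenemos la sacudida: j(t) = 27·exp(3·t). Tenemos la sacudida j(t) = 27·exp(3·t). Sustituyendo t = log(2)/3: j(log(2)/3) = 54.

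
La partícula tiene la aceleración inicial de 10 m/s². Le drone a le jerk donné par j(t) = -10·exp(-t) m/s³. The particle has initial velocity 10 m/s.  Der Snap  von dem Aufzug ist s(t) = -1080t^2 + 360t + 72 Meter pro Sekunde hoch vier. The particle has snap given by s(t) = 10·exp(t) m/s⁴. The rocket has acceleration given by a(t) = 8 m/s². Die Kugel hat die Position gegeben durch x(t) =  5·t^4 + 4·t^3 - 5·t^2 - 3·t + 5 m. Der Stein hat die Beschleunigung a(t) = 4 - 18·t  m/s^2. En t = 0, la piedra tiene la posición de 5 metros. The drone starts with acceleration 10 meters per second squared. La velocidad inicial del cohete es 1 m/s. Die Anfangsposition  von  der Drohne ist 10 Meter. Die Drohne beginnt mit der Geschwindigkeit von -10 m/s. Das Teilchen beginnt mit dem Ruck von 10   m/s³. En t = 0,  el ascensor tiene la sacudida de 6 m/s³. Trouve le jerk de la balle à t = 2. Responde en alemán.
Wir müssen unsere Gleichung für die Position x(t) = 5·t^4 + 4·t^3 - 5·t^2 - 3·t + 5 3-mal ableiten. Durch Ableiten von der Position erhalten wir die Geschwindigkeit: v(t) = 20·t^3 + 12·t^2 - 10·t - 3. Die Ableitung von der Geschwindigkeit ergibt die Beschleunigung: a(t) = 60·t^2 + 24·t - 10. Durch Ableiten von der Beschleunigung erhalten wir den Ruck: j(t) = 120·t + 24. Wir haben den Ruck j(t) = 120·t + 24. Durch Einsetzen von t = 2: j(2) = 264.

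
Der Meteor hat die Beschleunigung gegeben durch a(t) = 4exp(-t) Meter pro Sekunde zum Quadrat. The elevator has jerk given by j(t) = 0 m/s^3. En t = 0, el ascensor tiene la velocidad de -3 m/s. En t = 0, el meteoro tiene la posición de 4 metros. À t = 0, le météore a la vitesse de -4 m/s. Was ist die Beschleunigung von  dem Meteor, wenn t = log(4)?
Wir haben die Beschleunigung a(t) = 4·exp(-t). Durch Einsetzen von t = log(4): a(log(4)) = 1.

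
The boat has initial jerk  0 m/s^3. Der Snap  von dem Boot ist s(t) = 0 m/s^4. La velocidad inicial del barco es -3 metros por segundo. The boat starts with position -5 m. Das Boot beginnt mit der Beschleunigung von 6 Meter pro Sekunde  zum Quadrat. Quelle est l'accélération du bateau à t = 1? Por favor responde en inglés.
Starting from snap s(t) = 0, we take 2 antiderivatives. Integrating snap and using the initial condition j(0) = 0, we get j(t) = 0. Finding the antiderivative of j(t) and using a(0) = 6: a(t) = 6. From the given acceleration equation a(t) = 6, we substitute t = 1 to get a = 6.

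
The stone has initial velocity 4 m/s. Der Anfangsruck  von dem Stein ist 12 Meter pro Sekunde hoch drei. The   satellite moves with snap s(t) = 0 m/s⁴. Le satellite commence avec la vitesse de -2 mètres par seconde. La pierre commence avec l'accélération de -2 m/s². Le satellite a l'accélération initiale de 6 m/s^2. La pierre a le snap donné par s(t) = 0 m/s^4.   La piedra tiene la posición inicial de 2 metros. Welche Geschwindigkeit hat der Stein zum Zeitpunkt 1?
Wir müssen das Integral unserer Gleichung für den Snap s(t) = 0 3-mal finden. Das Integral von dem Snap, mit j(0) = 12, ergibt den Ruck: j(t) = 12. Das Integral von dem Ruck, mit a(0) = -2, ergibt die Beschleunigung: a(t) = 12·t - 2. Durch Integration von der Beschleunigung und Verwendung der Anfangsbedingung v(0) = 4, erhalten wir v(t) = 6·t^2 - 2·t + 4. Wir haben die Geschwindigkeit v(t) = 6·t^2 - 2·t + 4. Durch Einsetzen von t = 1: v(1) = 8.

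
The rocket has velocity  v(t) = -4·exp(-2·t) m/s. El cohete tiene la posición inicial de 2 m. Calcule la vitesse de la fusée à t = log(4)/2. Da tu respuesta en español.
De la ecuación de la velocidad v(t) = -4·exp(-2·t), sustituimos t = log(4)/2 para obtener v = -1.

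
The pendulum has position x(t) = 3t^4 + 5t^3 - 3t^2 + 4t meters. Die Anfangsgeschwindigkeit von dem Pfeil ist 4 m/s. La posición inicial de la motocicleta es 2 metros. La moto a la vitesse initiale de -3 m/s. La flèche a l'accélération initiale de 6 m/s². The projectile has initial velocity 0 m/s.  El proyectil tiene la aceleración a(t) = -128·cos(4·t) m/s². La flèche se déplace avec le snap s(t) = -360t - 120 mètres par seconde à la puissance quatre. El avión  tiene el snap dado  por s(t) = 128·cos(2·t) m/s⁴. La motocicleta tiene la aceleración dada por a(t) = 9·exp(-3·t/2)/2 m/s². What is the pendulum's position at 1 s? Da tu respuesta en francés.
Nous avons la position x(t) = 3·t^4 + 5·t^3 - 3·t^2 + 4·t. En substituant t = 1: x(1) = 9.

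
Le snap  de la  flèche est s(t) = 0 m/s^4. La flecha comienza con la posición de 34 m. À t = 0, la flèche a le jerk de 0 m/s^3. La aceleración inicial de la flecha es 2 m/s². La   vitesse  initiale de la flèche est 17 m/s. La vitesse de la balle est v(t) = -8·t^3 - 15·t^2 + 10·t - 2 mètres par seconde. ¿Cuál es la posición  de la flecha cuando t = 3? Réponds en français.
En partant du snap s(t) = 0, nous prenons 4 primitives. La primitive du snap, avec j(0) = 0, donne le jerk: j(t) = 0. En prenant ∫j(t)dt et en appliquant a(0) = 2, nous trouvons a(t) = 2. L'intégrale de l'accélération, avec v(0) = 17, donne la vitesse: v(t) = 2·t + 17. En prenant ∫v(t)dt et en appliquant x(0) = 34, nous trouvons x(t) = t^2 + 17·t + 34. De l'équation de la position x(t) = t^2 + 17·t + 34, nous substituons t = 3 pour obtenir x = 94.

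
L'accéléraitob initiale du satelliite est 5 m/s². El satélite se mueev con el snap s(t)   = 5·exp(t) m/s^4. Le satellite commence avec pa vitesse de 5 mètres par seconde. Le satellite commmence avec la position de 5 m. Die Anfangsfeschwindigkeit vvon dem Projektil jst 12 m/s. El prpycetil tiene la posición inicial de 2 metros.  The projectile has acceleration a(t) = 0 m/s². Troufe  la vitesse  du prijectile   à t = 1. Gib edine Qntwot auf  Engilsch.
We need to integrate our acceleration equation a(t) = 0 1 time. Finding the antiderivative of a(t) and using v(0) = 12: v(t) = 12. Using v(t) = 12 and substituting t = 1, we find v = 12.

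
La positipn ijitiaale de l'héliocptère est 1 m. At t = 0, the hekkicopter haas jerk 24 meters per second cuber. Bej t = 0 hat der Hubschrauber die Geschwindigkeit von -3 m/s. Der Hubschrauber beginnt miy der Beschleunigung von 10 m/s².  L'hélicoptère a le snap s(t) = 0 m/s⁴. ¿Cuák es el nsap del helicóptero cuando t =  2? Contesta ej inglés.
From the given snap equation s(t) = 0, we substitute t = 2 to get s = 0.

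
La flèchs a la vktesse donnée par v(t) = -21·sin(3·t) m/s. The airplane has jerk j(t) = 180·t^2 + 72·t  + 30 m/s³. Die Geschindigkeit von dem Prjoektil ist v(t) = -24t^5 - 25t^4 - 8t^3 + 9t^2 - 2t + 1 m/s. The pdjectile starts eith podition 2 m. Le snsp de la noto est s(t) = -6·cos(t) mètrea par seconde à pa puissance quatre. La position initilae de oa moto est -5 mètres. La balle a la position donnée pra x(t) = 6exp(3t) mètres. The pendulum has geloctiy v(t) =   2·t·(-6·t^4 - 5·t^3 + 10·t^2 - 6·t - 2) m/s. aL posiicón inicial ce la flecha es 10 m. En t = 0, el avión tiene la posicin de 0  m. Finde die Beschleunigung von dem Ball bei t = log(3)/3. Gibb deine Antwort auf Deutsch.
Um dies zu lösen, müssen wir 2 Ableitungen unserer Gleichung für die Position x(t) = 6·exp(3·t) nehmen. Mit d/dt von x(t) finden wir v(t) = 18·exp(3·t). Die Ableitung von der Geschwindigkeit ergibt die Beschleunigung: a(t) = 54·exp(3·t). Mit a(t) = 54·exp(3·t) und Einsetzen von t = log(3)/3, finden wir a = 162.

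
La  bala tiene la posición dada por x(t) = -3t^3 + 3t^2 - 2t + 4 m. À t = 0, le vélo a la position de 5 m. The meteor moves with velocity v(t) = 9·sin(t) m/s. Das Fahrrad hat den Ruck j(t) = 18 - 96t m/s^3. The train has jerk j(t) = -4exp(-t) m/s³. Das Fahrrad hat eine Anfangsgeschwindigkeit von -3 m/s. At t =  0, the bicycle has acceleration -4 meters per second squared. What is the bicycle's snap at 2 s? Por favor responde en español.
Debemos derivar nuestra ecuación de la sacudida j(t) = 18 - 96·t 1 vez. La derivada de la sacudida da el snap: s(t) = -96. Tenemos el snap s(t) = -96. Sustituyendo t = 2: s(2) = -96.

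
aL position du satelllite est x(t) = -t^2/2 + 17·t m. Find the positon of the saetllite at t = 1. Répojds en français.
En utilisant x(t) = -t^2/2 + 17·t et en substituant t = 1, nous trouvons x = 33/2.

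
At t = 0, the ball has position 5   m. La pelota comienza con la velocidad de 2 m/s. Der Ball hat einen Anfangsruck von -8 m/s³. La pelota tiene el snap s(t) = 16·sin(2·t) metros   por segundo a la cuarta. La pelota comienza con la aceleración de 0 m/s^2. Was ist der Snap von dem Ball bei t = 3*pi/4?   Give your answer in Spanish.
Tenemos el snap s(t) = 16·sin(2·t). Sustituyendo t = 3*pi/4: s(3*pi/4) = -16.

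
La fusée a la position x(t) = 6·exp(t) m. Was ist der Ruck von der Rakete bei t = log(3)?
Um dies zu lösen, müssen wir 3 Ableitungen unserer Gleichung für die Position x(t) = 6·exp(t) nehmen. Durch Ableiten von der Position erhalten wir die Geschwindigkeit: v(t) = 6·exp(t). Durch Ableiten von der Geschwindigkeit erhalten wir die Beschleunigung: a(t) = 6·exp(t). Die Ableitung von der Beschleunigung ergibt den Ruck: j(t) = 6·exp(t). Aus der Gleichung für den Ruck j(t) = 6·exp(t), setzen wir t = log(3) ein und erhalten j = 18.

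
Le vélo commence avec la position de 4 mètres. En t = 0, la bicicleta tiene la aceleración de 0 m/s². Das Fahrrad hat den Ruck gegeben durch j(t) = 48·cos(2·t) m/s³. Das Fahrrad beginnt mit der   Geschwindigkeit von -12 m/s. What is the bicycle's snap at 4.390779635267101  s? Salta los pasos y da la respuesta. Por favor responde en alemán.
Der Snap bei t = 4.390779635267101 ist s = -57.5783079579307.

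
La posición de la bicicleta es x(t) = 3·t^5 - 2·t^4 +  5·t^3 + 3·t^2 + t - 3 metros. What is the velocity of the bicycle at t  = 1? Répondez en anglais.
Starting from position x(t) = 3·t^5 - 2·t^4 + 5·t^3 + 3·t^2 + t - 3, we take 1 derivative. The derivative of position gives velocity: v(t) = 15·t^4 - 8·t^3 + 15·t^2 + 6·t + 1. From the given velocity equation v(t) = 15·t^4 - 8·t^3 + 15·t^2 + 6·t + 1, we substitute t = 1 to get v = 29.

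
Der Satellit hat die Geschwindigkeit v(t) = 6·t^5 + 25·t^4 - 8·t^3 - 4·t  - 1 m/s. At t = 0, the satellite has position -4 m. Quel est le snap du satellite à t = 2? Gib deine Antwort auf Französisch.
Nous devons dériver notre équation de la vitesse v(t) = 6·t^5 + 25·t^4 - 8·t^3 - 4·t - 1 3 fois. En prenant d/dt de v(t), nous trouvons a(t) = 30·t^4 + 100·t^3 - 24·t^2 - 4. En dérivant l'accélération, nous obtenons le jerk: j(t) = 120·t^3 + 300·t^2 - 48·t. En dérivant le jerk, nous obtenons le snap: s(t) = 360·t^2 + 600·t - 48. Nous avons le snap s(t) = 360·t^2 + 600·t - 48. En substituant t = 2: s(2) = 2592.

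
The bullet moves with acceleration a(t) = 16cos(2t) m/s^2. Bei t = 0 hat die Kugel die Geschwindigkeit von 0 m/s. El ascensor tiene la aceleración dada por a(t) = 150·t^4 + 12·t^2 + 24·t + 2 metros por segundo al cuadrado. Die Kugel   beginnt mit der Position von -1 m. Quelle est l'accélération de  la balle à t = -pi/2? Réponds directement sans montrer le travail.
À t = -pi/2, a = -16.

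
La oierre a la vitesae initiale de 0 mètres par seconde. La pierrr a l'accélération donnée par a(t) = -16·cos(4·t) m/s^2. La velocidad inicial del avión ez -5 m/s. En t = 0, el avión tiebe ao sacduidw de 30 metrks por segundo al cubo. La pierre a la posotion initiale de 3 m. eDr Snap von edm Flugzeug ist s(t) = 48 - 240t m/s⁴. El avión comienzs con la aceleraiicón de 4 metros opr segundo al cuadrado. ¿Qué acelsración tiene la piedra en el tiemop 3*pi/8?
De la ecuación de la aceleración a(t) = -16·cos(4·t), sustituimos t = 3*pi/8 para obtener a = 0.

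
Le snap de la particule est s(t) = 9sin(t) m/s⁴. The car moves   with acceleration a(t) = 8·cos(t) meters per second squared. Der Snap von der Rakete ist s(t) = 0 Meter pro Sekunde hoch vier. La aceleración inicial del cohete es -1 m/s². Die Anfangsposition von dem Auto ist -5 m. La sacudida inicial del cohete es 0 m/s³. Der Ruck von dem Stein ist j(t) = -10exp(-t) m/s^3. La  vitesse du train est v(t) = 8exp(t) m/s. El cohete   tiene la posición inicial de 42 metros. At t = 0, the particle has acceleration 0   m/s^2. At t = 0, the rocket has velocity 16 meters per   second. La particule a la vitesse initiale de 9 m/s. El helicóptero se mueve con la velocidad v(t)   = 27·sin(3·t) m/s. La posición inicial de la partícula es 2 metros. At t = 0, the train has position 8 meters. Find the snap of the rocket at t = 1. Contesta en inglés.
From the given snap equation s(t) = 0, we substitute t = 1 to get s = 0.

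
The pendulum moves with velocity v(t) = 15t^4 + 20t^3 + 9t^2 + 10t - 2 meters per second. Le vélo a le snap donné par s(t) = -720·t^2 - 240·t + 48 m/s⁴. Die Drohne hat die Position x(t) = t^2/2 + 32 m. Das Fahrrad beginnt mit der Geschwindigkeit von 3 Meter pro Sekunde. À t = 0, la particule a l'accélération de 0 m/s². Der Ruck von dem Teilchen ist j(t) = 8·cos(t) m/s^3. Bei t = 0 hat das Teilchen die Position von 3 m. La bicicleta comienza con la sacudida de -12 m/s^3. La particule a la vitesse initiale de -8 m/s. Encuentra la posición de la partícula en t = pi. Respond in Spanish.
Necesitamos integrar nuestra ecuación de la sacudida j(t) = 8·cos(t) 3 veces. Tomando ∫j(t)dt y aplicando a(0) = 0, encontramos a(t) = 8·sin(t). La antiderivada de la aceleración, con v(0) = -8, da la velocidad: v(t) = -8·cos(t). Tomando ∫v(t)dt y aplicando x(0) = 3, encontramos x(t) = 3 - 8·sin(t). Tenemos la posición x(t) = 3 - 8·sin(t). Sustituyendo t = pi: x(pi) = 3.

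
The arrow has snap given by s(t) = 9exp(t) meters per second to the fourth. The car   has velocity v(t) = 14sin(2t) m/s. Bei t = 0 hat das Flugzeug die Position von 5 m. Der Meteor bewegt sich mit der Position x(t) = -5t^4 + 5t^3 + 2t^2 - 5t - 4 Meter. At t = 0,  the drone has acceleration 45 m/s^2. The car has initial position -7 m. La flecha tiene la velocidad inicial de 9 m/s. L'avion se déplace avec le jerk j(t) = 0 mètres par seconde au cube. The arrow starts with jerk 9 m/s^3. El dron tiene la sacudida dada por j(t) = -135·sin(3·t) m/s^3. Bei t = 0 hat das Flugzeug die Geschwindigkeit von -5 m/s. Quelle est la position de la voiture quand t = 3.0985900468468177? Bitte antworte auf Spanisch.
Para resolver esto, necesitamos tomar 1 integral de nuestra ecuación de la velocidad v(t) = 14·sin(2·t). Tomando ∫v(t)dt y aplicando x(0) = -7, encontramos x(t) = -7·cos(2·t). De la ecuación de la posición x(t) = -7·cos(2·t), sustituimos t = 3.0985900468468177 para obtener x = -6.97412681572589.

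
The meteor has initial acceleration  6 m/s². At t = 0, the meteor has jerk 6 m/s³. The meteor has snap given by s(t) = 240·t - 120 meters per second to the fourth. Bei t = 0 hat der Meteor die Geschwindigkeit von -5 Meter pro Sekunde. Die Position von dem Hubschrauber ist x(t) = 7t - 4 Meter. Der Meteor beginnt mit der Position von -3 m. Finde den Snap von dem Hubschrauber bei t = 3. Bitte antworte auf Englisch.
We must differentiate our position equation x(t) = 7·t - 4 4 times. Differentiating position, we get velocity: v(t) = 7. The derivative of velocity gives acceleration: a(t) = 0. Taking d/dt of a(t), we find j(t) = 0. Taking d/dt of j(t), we find s(t) = 0. From the given snap equation s(t) = 0, we substitute t = 3 to get s = 0.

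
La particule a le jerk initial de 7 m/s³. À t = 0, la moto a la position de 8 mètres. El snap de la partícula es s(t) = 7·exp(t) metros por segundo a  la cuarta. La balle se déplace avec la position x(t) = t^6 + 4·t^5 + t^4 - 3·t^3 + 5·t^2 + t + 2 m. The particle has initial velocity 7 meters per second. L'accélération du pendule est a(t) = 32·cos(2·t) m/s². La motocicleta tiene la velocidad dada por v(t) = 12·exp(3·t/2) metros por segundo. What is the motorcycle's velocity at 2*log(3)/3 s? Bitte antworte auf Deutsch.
Mit v(t) = 12·exp(3·t/2) und Einsetzen von t = 2*log(3)/3, finden wir v = 36.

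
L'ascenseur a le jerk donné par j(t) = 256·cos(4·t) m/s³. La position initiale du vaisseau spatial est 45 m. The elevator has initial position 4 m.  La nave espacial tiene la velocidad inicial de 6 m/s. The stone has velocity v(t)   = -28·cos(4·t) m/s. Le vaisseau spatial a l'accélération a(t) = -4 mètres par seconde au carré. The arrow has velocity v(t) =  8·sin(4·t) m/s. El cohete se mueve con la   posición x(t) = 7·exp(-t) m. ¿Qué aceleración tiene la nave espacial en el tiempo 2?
Tenemos la aceleración a(t) = -4. Sustituyendo t = 2: a(2) = -4.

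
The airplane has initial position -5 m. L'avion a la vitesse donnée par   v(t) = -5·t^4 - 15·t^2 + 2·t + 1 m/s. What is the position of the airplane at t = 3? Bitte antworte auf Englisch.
Starting from velocity v(t) = -5·t^4 - 15·t^2 + 2·t + 1, we take 1 integral. The antiderivative of velocity is position. Using x(0) = -5, we get x(t) = -t^5 - 5·t^3 + t^2 + t - 5. From the given position equation x(t) = -t^5 - 5·t^3 + t^2 + t - 5, we substitute t = 3 to get x = -371.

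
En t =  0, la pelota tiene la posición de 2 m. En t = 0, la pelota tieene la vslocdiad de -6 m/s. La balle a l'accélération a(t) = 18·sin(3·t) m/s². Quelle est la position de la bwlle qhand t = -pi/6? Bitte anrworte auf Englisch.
Starting from acceleration a(t) = 18·sin(3·t), we take 2 integrals. Integrating acceleration and using the initial condition v(0) = -6, we get v(t) = -6·cos(3·t). Integrating velocity and using the initial condition x(0) = 2, we get x(t) = 2 - 2·sin(3·t). From the given position equation x(t) = 2 - 2·sin(3·t), we substitute t = -pi/6 to get x = 4.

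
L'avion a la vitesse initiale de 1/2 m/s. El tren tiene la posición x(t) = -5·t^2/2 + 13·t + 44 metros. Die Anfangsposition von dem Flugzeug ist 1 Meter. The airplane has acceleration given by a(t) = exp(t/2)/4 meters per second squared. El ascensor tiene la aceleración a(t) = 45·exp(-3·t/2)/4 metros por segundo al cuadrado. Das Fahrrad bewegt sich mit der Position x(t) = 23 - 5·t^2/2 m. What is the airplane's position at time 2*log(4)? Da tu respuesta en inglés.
To find the answer, we compute 2 antiderivatives of a(t) = exp(t/2)/4. Finding the integral of a(t) and using v(0) = 1/2: v(t) = exp(t/2)/2. The integral of velocity, with x(0) = 1, gives position: x(t) = exp(t/2). Using x(t) = exp(t/2) and substituting t = 2*log(4), we find x = 4.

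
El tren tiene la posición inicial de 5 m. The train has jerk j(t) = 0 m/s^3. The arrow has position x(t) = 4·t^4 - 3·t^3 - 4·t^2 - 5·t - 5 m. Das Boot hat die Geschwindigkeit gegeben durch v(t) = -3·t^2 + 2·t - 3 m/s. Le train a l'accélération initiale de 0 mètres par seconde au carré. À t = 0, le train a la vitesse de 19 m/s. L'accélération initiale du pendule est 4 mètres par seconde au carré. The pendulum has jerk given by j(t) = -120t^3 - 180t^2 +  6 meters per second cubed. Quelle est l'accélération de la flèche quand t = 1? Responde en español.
Para resolver esto, necesitamos tomar 2 derivadas de nuestra ecuación de la posición x(t) = 4·t^4 - 3·t^3 - 4·t^2 - 5·t - 5. Tomando d/dt de x(t), encontramos v(t) = 16·t^3 - 9·t^2 - 8·t - 5. Derivando la velocidad, obtenemos la aceleración: a(t) = 48·t^2 - 18·t - 8. De la ecuación de la aceleración a(t) = 48·t^2 - 18·t - 8, sustituimos t = 1 para obtener a = 22.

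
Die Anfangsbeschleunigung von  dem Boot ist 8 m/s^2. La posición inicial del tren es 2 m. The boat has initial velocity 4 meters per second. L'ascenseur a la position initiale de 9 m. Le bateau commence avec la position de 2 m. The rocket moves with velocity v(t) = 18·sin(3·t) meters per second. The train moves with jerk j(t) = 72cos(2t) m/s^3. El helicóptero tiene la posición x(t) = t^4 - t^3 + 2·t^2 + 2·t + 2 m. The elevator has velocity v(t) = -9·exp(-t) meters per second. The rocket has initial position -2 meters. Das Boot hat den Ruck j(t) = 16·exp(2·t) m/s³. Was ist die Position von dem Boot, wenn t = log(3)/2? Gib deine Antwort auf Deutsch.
Ausgehend von dem Ruck j(t) = 16·exp(2·t), nehmen wir 3 Stammfunktionen. Mit ∫j(t)dt und Anwendung von a(0) = 8, finden wir a(t) = 8·exp(2·t). Die Stammfunktion von der Beschleunigung ist die Geschwindigkeit. Mit v(0) = 4 erhalten wir v(t) = 4·exp(2·t). Durch Integration von der Geschwindigkeit und Verwendung der Anfangsbedingung x(0) = 2, erhalten wir x(t) = 2·exp(2·t). Aus der Gleichung für die Position x(t) = 2·exp(2·t), setzen wir t = log(3)/2 ein und erhalten x = 6.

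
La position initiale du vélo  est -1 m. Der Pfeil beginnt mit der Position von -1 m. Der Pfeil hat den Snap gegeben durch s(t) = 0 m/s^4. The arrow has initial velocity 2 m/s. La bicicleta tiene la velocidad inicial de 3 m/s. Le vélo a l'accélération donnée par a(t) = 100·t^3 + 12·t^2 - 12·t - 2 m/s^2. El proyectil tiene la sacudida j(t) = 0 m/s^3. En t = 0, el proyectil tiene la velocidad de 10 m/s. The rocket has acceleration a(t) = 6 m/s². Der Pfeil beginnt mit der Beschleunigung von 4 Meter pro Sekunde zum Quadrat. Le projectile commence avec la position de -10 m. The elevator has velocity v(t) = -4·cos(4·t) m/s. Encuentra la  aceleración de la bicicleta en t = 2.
De la ecuación de la aceleración a(t) = 100·t^3 + 12·t^2 - 12·t - 2, sustituimos t = 2 para obtener a = 822.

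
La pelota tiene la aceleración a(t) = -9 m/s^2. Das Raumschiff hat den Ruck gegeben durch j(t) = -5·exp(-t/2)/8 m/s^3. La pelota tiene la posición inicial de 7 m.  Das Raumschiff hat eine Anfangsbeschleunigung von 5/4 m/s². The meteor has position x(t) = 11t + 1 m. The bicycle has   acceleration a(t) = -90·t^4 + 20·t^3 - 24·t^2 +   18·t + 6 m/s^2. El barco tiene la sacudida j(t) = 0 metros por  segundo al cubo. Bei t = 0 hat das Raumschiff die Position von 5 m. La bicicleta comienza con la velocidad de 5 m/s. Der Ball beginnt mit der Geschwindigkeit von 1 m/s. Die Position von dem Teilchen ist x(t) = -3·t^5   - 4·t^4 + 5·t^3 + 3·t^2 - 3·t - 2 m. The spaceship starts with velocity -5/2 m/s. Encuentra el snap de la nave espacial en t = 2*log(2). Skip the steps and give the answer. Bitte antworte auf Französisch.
À t = 2*log(2), s = 5/32.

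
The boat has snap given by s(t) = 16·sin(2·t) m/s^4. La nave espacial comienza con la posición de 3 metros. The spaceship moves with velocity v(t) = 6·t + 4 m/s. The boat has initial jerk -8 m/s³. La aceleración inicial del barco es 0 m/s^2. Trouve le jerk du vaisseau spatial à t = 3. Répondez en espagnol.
Para resolver esto, necesitamos tomar 2 derivadas de nuestra ecuación de la velocidad v(t) = 6·t + 4. Tomando d/dt de v(t), encontramos a(t) = 6. Tomando d/dt de a(t), encontramos j(t) = 0. Usando j(t) = 0 y sustituyendo t = 3, encontramos j = 0.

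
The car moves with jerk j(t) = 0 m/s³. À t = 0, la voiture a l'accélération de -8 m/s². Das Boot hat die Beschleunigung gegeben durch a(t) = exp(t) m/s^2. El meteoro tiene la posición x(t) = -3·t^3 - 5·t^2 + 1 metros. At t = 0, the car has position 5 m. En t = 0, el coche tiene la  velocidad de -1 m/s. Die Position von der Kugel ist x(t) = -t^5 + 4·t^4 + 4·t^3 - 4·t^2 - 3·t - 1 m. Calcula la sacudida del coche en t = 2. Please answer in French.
De l'équation du jerk j(t) = 0, nous substituons t = 2 pour obtenir j = 0.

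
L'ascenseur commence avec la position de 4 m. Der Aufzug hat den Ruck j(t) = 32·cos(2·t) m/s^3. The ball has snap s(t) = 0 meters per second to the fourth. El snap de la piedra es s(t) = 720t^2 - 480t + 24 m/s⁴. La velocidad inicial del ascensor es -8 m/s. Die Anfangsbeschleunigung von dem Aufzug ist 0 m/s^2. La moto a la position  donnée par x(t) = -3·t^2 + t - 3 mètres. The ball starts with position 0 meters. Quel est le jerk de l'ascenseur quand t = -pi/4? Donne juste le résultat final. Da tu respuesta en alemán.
Der Ruck bei t = -pi/4 ist j = 0.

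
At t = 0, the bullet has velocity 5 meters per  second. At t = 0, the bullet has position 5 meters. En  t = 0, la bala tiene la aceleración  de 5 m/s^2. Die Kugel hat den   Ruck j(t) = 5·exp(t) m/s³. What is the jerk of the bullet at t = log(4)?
We have jerk j(t) = 5·exp(t). Substituting t = log(4): j(log(4)) = 20.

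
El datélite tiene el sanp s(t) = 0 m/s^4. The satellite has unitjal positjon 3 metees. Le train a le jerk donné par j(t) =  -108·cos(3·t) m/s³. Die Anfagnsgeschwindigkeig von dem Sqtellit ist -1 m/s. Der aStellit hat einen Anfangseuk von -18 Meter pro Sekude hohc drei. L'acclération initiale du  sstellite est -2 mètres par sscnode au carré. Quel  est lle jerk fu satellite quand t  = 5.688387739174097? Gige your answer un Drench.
Nous devons intégrer notre équation du snap s(t) = 0 1 fois. L'intégrale du snap, avec j(0) = -18, donne le jerk: j(t) = -18. De l'équation du jerk j(t) = -18, nous substituons t = 5.688387739174097 pour obtenir j = -18.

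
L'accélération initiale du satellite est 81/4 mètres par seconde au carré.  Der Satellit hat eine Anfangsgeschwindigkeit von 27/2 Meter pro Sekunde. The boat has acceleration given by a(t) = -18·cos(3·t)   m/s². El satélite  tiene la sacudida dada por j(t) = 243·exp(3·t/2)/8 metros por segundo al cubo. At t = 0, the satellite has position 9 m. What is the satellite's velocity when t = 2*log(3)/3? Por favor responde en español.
Necesitamos integrar nuestra ecuación de la sacudida j(t) = 243·exp(3·t/2)/8 2 veces. La integral de la sacudida, con a(0) = 81/4, da la aceleración: a(t) = 81·exp(3·t/2)/4. La integral de la aceleración es la velocidad. Usando v(0) = 27/2, obtenemos v(t) = 27·exp(3·t/2)/2. Usando v(t) = 27·exp(3·t/2)/2 y sustituyendo t = 2*log(3)/3, encontramos v = 81/2.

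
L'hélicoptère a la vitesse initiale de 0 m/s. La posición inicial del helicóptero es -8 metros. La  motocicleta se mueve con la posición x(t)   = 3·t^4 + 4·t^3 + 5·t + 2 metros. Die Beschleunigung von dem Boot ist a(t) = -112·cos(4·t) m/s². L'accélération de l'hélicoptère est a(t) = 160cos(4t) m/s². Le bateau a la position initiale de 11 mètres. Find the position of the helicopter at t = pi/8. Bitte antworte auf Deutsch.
Ausgehend von der Beschleunigung a(t) = 160·cos(4·t), nehmen wir 2 Stammfunktionen. Das Integral von der Beschleunigung, mit v(0) = 0, ergibt die Geschwindigkeit: v(t) = 40·sin(4·t). Durch Integration von der Geschwindigkeit und Verwendung der Anfangsbedingung x(0) = -8, erhalten wir x(t) = 2 - 10·cos(4·t). Wir haben die Position x(t) = 2 - 10·cos(4·t). Durch Einsetzen von t = pi/8: x(pi/8) = 2.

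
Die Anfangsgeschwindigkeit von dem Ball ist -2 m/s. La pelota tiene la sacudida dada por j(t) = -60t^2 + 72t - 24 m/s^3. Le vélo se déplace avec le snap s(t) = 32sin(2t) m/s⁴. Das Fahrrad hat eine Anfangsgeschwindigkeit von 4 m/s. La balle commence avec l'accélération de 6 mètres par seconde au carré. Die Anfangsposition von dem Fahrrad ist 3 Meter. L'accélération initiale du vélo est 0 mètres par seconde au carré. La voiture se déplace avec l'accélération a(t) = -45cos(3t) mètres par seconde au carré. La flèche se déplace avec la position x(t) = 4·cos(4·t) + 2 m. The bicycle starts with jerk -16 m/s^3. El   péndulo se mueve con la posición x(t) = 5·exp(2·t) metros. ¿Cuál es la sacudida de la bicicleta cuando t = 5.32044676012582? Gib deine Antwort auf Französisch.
Nous devons trouver la primitive de notre équation du snap s(t) = 32·sin(2·t) 1 fois. La primitive du snap, avec j(0) = -16, donne le jerk: j(t) = -16·cos(2·t). En utilisant j(t) = -16·cos(2·t) et en substituant t = 5.32044676012582, nous trouvons j = 5.55665632193703.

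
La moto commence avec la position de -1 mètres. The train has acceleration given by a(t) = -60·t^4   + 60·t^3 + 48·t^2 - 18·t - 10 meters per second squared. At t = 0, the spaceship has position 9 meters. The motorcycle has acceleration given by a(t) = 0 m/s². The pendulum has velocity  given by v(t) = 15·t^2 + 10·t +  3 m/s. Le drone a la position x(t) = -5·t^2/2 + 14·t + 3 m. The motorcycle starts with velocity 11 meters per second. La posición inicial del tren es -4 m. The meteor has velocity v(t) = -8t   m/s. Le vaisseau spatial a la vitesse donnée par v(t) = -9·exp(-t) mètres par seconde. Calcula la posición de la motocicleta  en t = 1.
Partiendo de la aceleración a(t) = 0, tomamos 2 antiderivadas. Tomando ∫a(t)dt y aplicando v(0) = 11, encontramos v(t) = 11. La antiderivada de la velocidad, con x(0) = -1, da la posición: x(t) = 11·t - 1. Tenemos la posición x(t) = 11·t - 1. Sustituyendo t = 1: x(1) = 10.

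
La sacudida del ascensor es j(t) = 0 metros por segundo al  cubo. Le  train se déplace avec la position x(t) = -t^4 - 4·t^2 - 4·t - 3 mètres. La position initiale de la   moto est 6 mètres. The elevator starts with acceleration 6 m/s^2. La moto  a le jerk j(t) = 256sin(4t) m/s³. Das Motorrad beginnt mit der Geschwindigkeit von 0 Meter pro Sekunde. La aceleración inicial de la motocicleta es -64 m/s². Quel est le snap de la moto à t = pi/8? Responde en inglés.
To solve this, we need to take 1 derivative of our jerk equation j(t) = 256·sin(4·t). The derivative of jerk gives snap: s(t) = 1024·cos(4·t). We have snap s(t) = 1024·cos(4·t). Substituting t = pi/8: s(pi/8) = 0.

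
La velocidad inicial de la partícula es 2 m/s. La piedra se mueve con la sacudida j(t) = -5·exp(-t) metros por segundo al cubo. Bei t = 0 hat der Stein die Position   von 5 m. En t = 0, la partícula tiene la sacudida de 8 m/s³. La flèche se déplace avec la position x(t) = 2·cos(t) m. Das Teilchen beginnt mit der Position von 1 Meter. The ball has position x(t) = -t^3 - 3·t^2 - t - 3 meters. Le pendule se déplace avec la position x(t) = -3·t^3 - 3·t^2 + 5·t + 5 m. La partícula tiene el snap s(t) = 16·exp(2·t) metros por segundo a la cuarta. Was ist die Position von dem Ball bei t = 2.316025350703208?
Mit x(t) = -t^3 - 3·t^2 - t - 3 und Einsetzen von t = 2.316025350703208, finden wir x = -33.8310440590327.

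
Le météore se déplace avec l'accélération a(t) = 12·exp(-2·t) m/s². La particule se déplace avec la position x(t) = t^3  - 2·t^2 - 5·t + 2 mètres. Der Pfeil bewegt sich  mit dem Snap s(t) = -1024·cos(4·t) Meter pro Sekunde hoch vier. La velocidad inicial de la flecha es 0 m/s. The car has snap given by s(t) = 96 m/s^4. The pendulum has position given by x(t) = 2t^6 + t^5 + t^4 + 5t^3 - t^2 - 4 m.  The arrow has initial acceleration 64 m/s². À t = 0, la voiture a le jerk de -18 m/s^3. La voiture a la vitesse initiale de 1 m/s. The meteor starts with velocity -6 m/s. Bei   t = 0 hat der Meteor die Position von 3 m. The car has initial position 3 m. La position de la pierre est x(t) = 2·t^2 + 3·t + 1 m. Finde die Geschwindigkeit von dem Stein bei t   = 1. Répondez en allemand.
Ausgehend von der Position x(t) = 2·t^2 + 3·t + 1, nehmen wir 1 Ableitung. Mit d/dt von x(t) finden wir v(t) = 4·t + 3. Wir haben die Geschwindigkeit v(t) = 4·t + 3. Durch Einsetzen von t = 1: v(1) = 7.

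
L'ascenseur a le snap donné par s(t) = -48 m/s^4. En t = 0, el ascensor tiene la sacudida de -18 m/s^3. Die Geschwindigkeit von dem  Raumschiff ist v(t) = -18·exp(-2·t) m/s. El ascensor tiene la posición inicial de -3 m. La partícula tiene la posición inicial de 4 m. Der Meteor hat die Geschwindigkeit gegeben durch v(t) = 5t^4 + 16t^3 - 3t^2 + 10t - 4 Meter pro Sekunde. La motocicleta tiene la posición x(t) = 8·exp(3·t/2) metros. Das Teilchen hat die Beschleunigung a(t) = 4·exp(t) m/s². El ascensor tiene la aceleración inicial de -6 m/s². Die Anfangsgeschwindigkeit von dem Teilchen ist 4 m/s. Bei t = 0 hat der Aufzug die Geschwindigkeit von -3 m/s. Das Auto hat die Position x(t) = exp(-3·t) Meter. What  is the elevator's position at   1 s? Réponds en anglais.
To solve this, we need to take 4 integrals of our snap equation s(t) = -48. Integrating snap and using the initial condition j(0) = -18, we get j(t) = -48·t - 18. Taking ∫j(t)dt and applying a(0) = -6, we find a(t) = -24·t^2 - 18·t - 6. Finding the antiderivative of a(t) and using v(0) = -3: v(t) = -8·t^3 - 9·t^2 - 6·t - 3. Finding the antiderivative of v(t) and using x(0) = -3: x(t) = -2·t^4 - 3·t^3 - 3·t^2 - 3·t - 3. We have position x(t) = -2·t^4 - 3·t^3 - 3·t^2 - 3·t - 3. Substituting t = 1: x(1) = -14.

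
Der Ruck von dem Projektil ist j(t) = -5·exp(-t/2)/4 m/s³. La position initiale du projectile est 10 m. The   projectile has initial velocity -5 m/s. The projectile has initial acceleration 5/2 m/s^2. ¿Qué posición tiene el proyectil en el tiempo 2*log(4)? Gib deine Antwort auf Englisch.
To solve this, we need to take 3 integrals of our jerk equation j(t) = -5·exp(-t/2)/4. Taking ∫j(t)dt and applying a(0) = 5/2, we find a(t) = 5·exp(-t/2)/2. Integrating acceleration and using the initial condition v(0) = -5, we get v(t) = -5·exp(-t/2). The integral of velocity, with x(0) = 10, gives position: x(t) = 10·exp(-t/2). We have position x(t) = 10·exp(-t/2). Substituting t = 2*log(4): x(2*log(4)) = 5/2.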